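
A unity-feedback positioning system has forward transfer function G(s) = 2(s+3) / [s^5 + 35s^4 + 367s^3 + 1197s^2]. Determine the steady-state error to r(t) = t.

0

Factoring s^2 from the denominator leaves a polynomial with constant term 1197, so the system is type 2.
A type-2 system has K_v = ∞, so it tracks a ramp input with zero steady-state error.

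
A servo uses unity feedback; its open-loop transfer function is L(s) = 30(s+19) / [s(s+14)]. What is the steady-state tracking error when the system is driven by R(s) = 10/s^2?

System type = 1 (one pole at s=0).
K_v = lim_{s→0} s·L(s) = 30·19 / (14) = 285/7.
e_ss = 10/K_v = 10/(285/7) = 14/57.

14/57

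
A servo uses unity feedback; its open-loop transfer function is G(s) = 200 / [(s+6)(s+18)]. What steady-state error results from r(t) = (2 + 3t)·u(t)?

G(s) has no factors of s in the denominator, so the system is type 0. Taking each input component in turn:
  • 2: e_ss = 2/(1+K_p) with K_p=50/27 → 54/77.
  • 3t: a type-0 system cannot track it, e_ss → ∞.
The unbounded component dominates.

infinity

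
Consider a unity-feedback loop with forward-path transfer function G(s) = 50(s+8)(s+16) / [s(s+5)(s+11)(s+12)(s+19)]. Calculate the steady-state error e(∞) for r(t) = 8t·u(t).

G(s) has one factor of s in the denominator, so the system is type 1.
K_v = lim_{s→0} s·G(s) = 50·8·16 / (5·11·12·19) = 320/627.
e_ss = 8/K_v = 8/(320/627) = 15.675.

15.675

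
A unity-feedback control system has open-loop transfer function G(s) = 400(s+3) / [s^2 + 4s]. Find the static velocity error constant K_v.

300

The denominator has no term below 4s — 1 pole at s=0, type 1.
K_v = lim_{s→0} s·G(s) = 400·3 / 4 = 300.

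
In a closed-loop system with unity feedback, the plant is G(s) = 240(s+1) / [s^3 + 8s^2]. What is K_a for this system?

Factoring s^2 from the denominator leaves a polynomial with constant term 8, so the system is type 2.
K_a = lim_{s→0} s^2·G(s) = 240·1 / 8 = 30.

30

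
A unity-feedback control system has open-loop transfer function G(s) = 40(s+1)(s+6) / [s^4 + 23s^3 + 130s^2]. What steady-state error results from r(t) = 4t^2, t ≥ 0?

13/3

Factoring s^2 from the denominator leaves a polynomial with constant term 130, so the system is type 2.
K_a = lim_{s→0} s^2·G(s) = 40·1·6 / 130 = 24/13.
r(t) = 4t^2 gives R(s) = 8/s^3.
e_ss = 8/K_a = 8/(24/13) = 13/3.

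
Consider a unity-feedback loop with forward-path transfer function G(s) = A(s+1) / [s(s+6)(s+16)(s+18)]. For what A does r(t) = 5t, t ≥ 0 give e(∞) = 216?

One free integrator in G(s): this is a type 1 system.
K_v = lim_{s→0} s·G(s) = A·1 / (6·16·18) = (1/1728)·A.
e_ss = 5/K_v = 216 ⇒ K_v = 5/216 ⇒ A = (5/216)/(1/1728) = 40.

40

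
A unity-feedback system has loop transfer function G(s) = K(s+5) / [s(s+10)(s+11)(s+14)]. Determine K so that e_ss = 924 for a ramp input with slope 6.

2

System type = 1 (one pole at s=0).
K_v = lim_{s→0} s·G(s) = K·5 / (10·11·14) = (1/308)·K.
e_ss = 6/K_v = 924 ⇒ K_v = 1/154 ⇒ K = (1/154)/(1/308) = 2.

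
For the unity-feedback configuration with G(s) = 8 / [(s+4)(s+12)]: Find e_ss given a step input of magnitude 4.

24/7

No free integrators in G(s): this is a type 0 system.
K_p = lim_{s→0} G(s) = 8 / (4·12) = 1/6.
e_ss = 4/(1 + K_p) = 4/(7/6) = 24/7.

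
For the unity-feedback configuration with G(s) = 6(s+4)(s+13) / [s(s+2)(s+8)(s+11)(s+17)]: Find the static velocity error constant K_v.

39/374

System type = 1 (one pole at s=0).
K_v = lim_{s→0} s·G(s) = 6·4·13 / (2·8·11·17) = 39/374.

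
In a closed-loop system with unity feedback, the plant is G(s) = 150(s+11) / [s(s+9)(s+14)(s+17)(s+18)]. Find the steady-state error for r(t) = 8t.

51408/275

One free integrator in G(s): this is a type 1 system.
K_v = lim_{s→0} s·G(s) = 150·11 / (9·14·17·18) = 275/6426.
e_ss = 8/K_v = 8/(275/6426) = 51408/275.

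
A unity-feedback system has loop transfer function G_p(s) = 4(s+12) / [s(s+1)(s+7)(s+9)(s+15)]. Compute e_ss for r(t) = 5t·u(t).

98.4375

The open loop has one pole at the origin → type 1 system.
K_v = lim_{s→0} s·G_p(s) = 4·12 / (1·7·9·15) = 16/315.
e_ss = 5/K_v = 5/(16/315) = 98.4375.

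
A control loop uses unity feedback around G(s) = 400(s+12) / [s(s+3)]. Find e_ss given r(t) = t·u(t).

The open loop has one pole at the origin → type 1 system.
K_v = lim_{s→0} s·G(s) = 400·12 / (3) = 1600.
e_ss = 1/K_v = 1/1600.

1/1600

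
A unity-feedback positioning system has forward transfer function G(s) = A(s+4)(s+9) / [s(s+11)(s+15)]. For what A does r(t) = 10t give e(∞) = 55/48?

40

The open loop has one pole at the origin → type 1 system.
K_v = lim_{s→0} s·G(s) = A·4·9 / (11·15) = (12/55)·A.
e_ss = 10/K_v = 55/48 ⇒ K_v = 96/11 ⇒ A = (96/11)/(12/55) = 40.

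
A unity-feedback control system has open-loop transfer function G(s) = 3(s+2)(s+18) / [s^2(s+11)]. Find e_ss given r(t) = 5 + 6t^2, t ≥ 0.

G(s) has two factors of s in the denominator, so the system is type 2. Treating each term separately:
  • 5: tracked with zero error.
  • 6t^2: e_ss = 12/K_a with K_a=108/11 → 11/9.
Total e_ss = 11/9.

11/9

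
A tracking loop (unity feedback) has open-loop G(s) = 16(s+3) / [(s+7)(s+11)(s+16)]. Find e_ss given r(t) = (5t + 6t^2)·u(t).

infinity

System type = 0 (no poles at s=0). Taking each input component in turn:
  • 5t: a type-0 system cannot track it, e_ss → ∞.
  • 6t^2: a type-0 system cannot track it, e_ss → ∞.
The unbounded component dominates.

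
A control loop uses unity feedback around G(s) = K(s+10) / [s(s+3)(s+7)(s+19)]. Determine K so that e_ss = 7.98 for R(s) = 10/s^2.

G(s) has one factor of s in the denominator, so the system is type 1.
K_v = lim_{s→0} s·G(s) = K·10 / (3·7·19) = (10/399)·K.
e_ss = 10/K_v = 7.98 ⇒ K_v = 500/399 ⇒ K = (500/399)/(10/399) = 50.

50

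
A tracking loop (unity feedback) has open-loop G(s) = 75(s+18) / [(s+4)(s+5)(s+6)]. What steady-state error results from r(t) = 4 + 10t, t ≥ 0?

System type = 0 (no poles at s=0). By superposition:
  • 4: e_ss = 4/(1+K_p) with K_p=11.25 → 16/49.
  • 10t: a type-0 system cannot track it, e_ss → ∞.
The unbounded component dominates.

infinity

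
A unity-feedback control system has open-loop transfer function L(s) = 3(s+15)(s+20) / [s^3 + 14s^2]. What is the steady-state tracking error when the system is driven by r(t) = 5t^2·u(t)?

7/45

The denominator has no term below 14s^2 — 2 poles at s=0, type 2.
K_a = lim_{s→0} s^2·L(s) = 3·15·20 / 14 = 450/7.
r(t) = 5t^2 gives R(s) = 10/s^3.
e_ss = 10/K_a = 10/(450/7) = 7/45.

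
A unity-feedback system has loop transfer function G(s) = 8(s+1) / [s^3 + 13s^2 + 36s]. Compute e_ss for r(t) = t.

Factoring s from the denominator leaves a polynomial with constant term 36, so the system is type 1.
K_v = lim_{s→0} s·G(s) = 8·1 / 36 = 2/9.
e_ss = 1/K_v = 1/(2/9) = 4.5.

4.5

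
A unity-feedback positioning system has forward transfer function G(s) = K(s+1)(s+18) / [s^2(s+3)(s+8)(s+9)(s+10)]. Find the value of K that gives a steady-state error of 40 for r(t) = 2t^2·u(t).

12

G(s) has two factors of s in the denominator, so the system is type 2.
K_a = lim_{s→0} s^2·G(s) = K·1·18 / (3·8·9·10) = (1/120)·K.
e_ss = 4/K_a = 40 ⇒ K_a = 0.1 ⇒ K = 0.1/(1/120) = 12.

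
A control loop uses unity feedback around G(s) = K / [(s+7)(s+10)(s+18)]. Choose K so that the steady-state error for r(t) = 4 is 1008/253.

G(s) has no factors of s in the denominator, so the system is type 0.
K_p = lim_{s→0} G(s) = K / (7·10·18) = (1/1260)·K.
e_ss = 4/(1 + K_p) = 1008/253 ⇒ 1 + (1/1260)·K = 253/252 ⇒ K = 5.

5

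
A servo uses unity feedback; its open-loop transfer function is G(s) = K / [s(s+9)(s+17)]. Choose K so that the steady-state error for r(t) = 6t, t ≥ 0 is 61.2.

15

One free integrator in G(s): this is a type 1 system.
K_v = lim_{s→0} s·G(s) = K / (9·17) = (1/153)·K.
e_ss = 6/K_v = 61.2 ⇒ K_v = 5/51 ⇒ K = (5/51)/(1/153) = 15.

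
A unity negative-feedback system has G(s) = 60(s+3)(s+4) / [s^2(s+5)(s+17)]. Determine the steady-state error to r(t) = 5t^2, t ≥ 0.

85/72

Two free integrators in G(s): this is a type 2 system.
K_a = lim_{s→0} s^2·G(s) = 60·3·4 / (5·17) = 144/17.
r(t) = 5t^2 gives R(s) = 10/s^3.
e_ss = 10/K_a = 10/(144/17) = 85/72.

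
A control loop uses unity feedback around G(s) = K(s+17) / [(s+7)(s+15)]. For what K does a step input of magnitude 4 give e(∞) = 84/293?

No free integrators in G(s): this is a type 0 system.
K_p = lim_{s→0} G(s) = K·17 / (7·15) = (17/105)·K.
e_ss = 4/(1 + K_p) = 84/293 ⇒ 1 + (17/105)·K = 293/21 ⇒ K = 80.

80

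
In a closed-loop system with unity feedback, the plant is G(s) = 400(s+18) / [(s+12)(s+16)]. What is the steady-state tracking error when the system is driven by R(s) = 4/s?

8/77

No free integrators in G(s): this is a type 0 system.
K_p = lim_{s→0} G(s) = 400·18 / (12·16) = 37.5.
e_ss = 4/(1 + K_p) = 4/38.5 = 8/77.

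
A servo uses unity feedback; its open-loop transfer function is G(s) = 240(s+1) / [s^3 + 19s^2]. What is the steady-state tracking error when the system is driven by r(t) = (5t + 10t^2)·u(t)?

19/12

Factoring s^2 from the denominator leaves a polynomial with constant term 19, so the system is type 2. Taking each input component in turn:
  • 5t: tracked with zero error.
  • 10t^2: e_ss = 20/K_a with K_a=240/19 → 19/12.
Total e_ss = 19/12.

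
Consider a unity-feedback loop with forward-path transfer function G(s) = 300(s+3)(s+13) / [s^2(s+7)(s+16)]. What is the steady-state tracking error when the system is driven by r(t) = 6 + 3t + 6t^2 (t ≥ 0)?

112/975

Two free integrators in G(s): this is a type 2 system. Taking each input component in turn:
  • 6: tracked with zero error.
  • 3t: tracked with zero error.
  • 6t^2: e_ss = 12/K_a with K_a=2925/28 → 112/975.
Total e_ss = 112/975.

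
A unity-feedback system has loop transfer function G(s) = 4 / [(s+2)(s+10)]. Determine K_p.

The open loop has no poles at the origin → type 0 system.
K_p = lim_{s→0} G(s) = 4 / (2·10) = 0.2.

0.2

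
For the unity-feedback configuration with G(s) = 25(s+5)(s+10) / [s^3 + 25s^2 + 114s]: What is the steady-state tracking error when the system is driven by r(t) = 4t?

Factoring s from the denominator leaves a polynomial with constant term 114, so the system is type 1.
K_v = lim_{s→0} s·G(s) = 25·5·10 / 114 = 625/57.
e_ss = 4/K_v = 4/(625/57) = 0.3648.

0.3648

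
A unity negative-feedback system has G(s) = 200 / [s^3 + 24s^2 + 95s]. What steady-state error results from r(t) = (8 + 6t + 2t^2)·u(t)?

infinity

Factoring s from the denominator leaves a polynomial with constant term 95, so the system is type 1. By superposition:
  • 8: tracked with zero error.
  • 6t: e_ss = 6/K_v with K_v=40/19 → 2.85.
  • 2t^2: a type-1 system cannot track it, e_ss → ∞.
The unbounded component dominates.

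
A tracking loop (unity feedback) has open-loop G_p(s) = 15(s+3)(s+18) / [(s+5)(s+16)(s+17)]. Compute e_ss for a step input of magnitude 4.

System type = 0 (no poles at s=0).
K_p = lim_{s→0} G_p(s) = 15·3·18 / (5·16·17) = 81/136.
e_ss = 4/(1 + K_p) = 4/(217/136) = 544/217.

544/217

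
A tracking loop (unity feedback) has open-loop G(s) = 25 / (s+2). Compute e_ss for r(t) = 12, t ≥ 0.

System type = 0 (no poles at s=0).
K_p = lim_{s→0} G(s) = 25 / (2) = 12.5.
e_ss = 12/(1 + K_p) = 12/13.5 = 8/9.

8/9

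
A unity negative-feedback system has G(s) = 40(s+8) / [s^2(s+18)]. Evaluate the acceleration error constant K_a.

Two free integrators in G(s): this is a type 2 system.
K_a = lim_{s→0} s^2·G(s) = 40·8 / (18) = 160/9.

160/9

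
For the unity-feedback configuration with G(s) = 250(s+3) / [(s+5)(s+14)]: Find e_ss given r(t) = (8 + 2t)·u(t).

The open loop has no poles at the origin → type 0 system. By superposition:
  • 8: e_ss = 8/(1+K_p) with K_p=75/7 → 28/41.
  • 2t: a type-0 system cannot track it, e_ss → ∞.
The unbounded component dominates.

infinity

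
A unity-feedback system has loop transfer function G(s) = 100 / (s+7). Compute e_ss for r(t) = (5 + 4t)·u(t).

infinity

System type = 0 (no poles at s=0). Treating each term separately:
  • 5: e_ss = 5/(1+K_p) with K_p=100/7 → 35/107.
  • 4t: a type-0 system cannot track it, e_ss → ∞.
The unbounded component dominates.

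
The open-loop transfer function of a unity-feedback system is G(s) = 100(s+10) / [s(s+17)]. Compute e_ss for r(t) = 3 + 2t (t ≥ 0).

G(s) has one factor of s in the denominator, so the system is type 1. Treating each term separately:
  • 3: tracked with zero error.
  • 2t: e_ss = 2/K_v with K_v=1000/17 → 0.034.
Total e_ss = 0.034.

0.034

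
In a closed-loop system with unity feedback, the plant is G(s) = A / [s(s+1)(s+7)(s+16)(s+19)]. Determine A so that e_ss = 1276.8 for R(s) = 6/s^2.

One free integrator in G(s): this is a type 1 system.
K_v = lim_{s→0} s·G(s) = A / (1·7·16·19) = (1/2128)·A.
e_ss = 6/K_v = 1276.8 ⇒ K_v = 5/1064 ⇒ A = (5/1064)/(1/2128) = 10.

10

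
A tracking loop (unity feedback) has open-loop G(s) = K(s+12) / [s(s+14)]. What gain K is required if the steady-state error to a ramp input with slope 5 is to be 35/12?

2

G(s) has one factor of s in the denominator, so the system is type 1.
K_v = lim_{s→0} s·G(s) = K·12 / (14) = (6/7)·K.
e_ss = 5/K_v = 35/12 ⇒ K_v = 12/7 ⇒ K = (12/7)/(6/7) = 2.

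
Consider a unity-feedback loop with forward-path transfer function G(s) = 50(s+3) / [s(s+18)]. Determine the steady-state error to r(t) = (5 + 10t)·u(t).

One free integrator in G(s): this is a type 1 system. Treating each term separately:
  • 5: tracked with zero error.
  • 10t: e_ss = 10/K_v with K_v=25/3 → 1.2.
Total e_ss = 1.2.

1.2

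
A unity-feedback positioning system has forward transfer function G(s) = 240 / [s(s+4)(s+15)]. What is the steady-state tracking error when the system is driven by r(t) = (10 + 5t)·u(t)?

1.25

System type = 1 (one pole at s=0). Treating each term separately:
  • 10: tracked with zero error.
  • 5t: e_ss = 5/K_v with K_v=4 → 1.25.
Total e_ss = 1.25.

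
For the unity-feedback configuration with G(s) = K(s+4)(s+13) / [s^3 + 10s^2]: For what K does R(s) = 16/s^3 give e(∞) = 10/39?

12

Factoring s^2 from the denominator leaves a polynomial with constant term 10, so the system is type 2.
K_a = lim_{s→0} s^2·G(s) = K·4·13 / 10 = 5.2·K.
e_ss = 16/K_a = 10/39 ⇒ K_a = 62.4 ⇒ K = 62.4/5.2 = 12.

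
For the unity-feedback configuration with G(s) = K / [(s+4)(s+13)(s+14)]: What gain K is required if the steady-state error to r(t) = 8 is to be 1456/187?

No free integrators in G(s): this is a type 0 system.
K_p = lim_{s→0} G(s) = K / (4·13·14) = (1/728)·K.
e_ss = 8/(1 + K_p) = 1456/187 ⇒ 1 + (1/728)·K = 187/182 ⇒ K = 20.

20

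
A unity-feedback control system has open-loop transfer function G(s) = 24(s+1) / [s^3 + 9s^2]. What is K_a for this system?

8/3

The denominator has no term below 9s^2 — 2 poles at s=0, type 2.
K_a = lim_{s→0} s^2·G(s) = 24·1 / 9 = 8/3.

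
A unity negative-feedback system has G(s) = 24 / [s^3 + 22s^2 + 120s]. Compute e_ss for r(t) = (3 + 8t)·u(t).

The denominator has no term below 120s — 1 pole at s=0, type 1. Treating each term separately:
  • 3: tracked with zero error.
  • 8t: e_ss = 8/K_v with K_v=0.2 → 40.
Total e_ss = 40.

40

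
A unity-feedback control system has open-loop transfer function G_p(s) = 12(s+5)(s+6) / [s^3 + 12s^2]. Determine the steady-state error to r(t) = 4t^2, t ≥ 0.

The denominator has no term below 12s^2 — 2 poles at s=0, type 2.
K_a = lim_{s→0} s^2·G_p(s) = 12·5·6 / 12 = 30.
r(t) = 4t^2 gives R(s) = 8/s^3.
e_ss = 8/K_a = 8/30 = 4/15.

4/15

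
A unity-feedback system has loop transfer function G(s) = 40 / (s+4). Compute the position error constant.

10

System type = 0 (no poles at s=0).
K_p = lim_{s→0} G(s) = 40 / (4) = 10.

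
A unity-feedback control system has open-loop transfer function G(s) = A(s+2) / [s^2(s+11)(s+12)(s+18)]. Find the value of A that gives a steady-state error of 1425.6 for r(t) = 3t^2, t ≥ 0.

G(s) has two factors of s in the denominator, so the system is type 2.
K_a = lim_{s→0} s^2·G(s) = A·2 / (11·12·18) = (1/1188)·A.
e_ss = 6/K_a = 1425.6 ⇒ K_a = 5/1188 ⇒ A = (5/1188)/(1/1188) = 5.

5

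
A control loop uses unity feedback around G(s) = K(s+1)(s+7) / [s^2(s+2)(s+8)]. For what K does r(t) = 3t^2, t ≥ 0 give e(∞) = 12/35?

40

System type = 2 (two poles at s=0).
K_a = lim_{s→0} s^2·G(s) = K·1·7 / (2·8) = 0.4375·K.
e_ss = 6/K_a = 12/35 ⇒ K_a = 17.5 ⇒ K = 17.5/0.4375 = 40.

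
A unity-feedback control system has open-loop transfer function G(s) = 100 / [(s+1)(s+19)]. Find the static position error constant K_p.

100/19

G(s) has no factors of s in the denominator, so the system is type 0.
K_p = lim_{s→0} G(s) = 100 / (1·19) = 100/19.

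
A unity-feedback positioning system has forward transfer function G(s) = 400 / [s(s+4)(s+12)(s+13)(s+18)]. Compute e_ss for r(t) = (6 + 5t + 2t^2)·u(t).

infinity

G(s) has one factor of s in the denominator, so the system is type 1. Treating each term separately:
  • 6: tracked with zero error.
  • 5t: e_ss = 5/K_v with K_v=25/702 → 140.4.
  • 2t^2: a type-1 system cannot track it, e_ss → ∞.
The unbounded component dominates.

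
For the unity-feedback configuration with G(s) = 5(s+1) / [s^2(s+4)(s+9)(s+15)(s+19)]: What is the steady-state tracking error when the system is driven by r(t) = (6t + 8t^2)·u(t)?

32832

Two free integrators in G(s): this is a type 2 system. By superposition:
  • 6t: tracked with zero error.
  • 8t^2: e_ss = 16/K_a with K_a=1/2052 → 32832.
Total e_ss = 32832.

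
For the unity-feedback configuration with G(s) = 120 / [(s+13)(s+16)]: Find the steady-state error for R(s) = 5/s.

No free integrators in G(s): this is a type 0 system.
K_p = lim_{s→0} G(s) = 120 / (13·16) = 15/26.
e_ss = 5/(1 + K_p) = 5/(41/26) = 130/41.

130/41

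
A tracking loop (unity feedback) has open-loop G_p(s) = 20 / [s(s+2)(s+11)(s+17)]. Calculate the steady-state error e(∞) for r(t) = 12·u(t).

The open loop has one pole at the origin → type 1 system.
K_p = ∞ for a type-1 system; e_ss to a step is zero.

0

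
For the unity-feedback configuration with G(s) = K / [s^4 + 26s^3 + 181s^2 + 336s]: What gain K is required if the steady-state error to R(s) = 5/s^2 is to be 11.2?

150

The denominator has no term below 336s — 1 pole at s=0, type 1.
K_v = lim_{s→0} s·G(s) = K / 336 = (1/336)·K.
e_ss = 5/K_v = 11.2 ⇒ K_v = 25/56 ⇒ K = (25/56)/(1/336) = 150.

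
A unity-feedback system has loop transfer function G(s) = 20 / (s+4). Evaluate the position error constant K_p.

5

System type = 0 (no poles at s=0).
K_p = lim_{s→0} G(s) = 20 / (4) = 5.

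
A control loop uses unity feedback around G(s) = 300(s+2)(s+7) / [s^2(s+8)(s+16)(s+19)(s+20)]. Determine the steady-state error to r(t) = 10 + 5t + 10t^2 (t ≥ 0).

4864/21

System type = 2 (two poles at s=0). Treating each term separately:
  • 10: tracked with zero error.
  • 5t: tracked with zero error.
  • 10t^2: e_ss = 20/K_a with K_a=105/1216 → 4864/21.
Total e_ss = 4864/21.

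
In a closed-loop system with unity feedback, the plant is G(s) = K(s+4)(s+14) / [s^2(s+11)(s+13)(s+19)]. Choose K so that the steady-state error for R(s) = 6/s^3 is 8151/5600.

Two free integrators in G(s): this is a type 2 system.
K_a = lim_{s→0} s^2·G(s) = K·4·14 / (11·13·19) = (56/2717)·K.
e_ss = 6/K_a = 8151/5600 ⇒ K_a = 11200/2717 ⇒ K = (11200/2717)/(56/2717) = 200.

200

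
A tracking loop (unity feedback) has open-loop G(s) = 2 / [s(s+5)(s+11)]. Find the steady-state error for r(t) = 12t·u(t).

330

One free integrator in G(s): this is a type 1 system.
K_v = lim_{s→0} s·G(s) = 2 / (5·11) = 2/55.
e_ss = 12/K_v = 12/(2/55) = 330.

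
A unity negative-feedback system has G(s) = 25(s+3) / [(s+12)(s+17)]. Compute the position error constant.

System type = 0 (no poles at s=0).
K_p = lim_{s→0} G(s) = 25·3 / (12·17) = 25/68.

25/68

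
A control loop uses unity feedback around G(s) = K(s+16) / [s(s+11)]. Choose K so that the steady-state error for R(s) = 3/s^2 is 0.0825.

System type = 1 (one pole at s=0).
K_v = lim_{s→0} s·G(s) = K·16 / (11) = (16/11)·K.
e_ss = 3/K_v = 0.0825 ⇒ K_v = 400/11 ⇒ K = (400/11)/(16/11) = 25.

25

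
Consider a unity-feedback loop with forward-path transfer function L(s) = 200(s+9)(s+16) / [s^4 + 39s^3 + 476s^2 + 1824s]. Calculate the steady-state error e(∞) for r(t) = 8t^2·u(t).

Lowest-order denominator term is 1824s, so the open loop has 1 pole at the origin → type 1 system.
For a type-1 system K_a = 0, so e_ss to a parabolic input is unbounded.

infinity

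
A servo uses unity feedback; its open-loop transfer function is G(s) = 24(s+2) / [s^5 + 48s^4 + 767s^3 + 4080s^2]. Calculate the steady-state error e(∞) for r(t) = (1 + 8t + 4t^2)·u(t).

680

The denominator has no term below 4080s^2 — 2 poles at s=0, type 2. By superposition:
  • 1: tracked with zero error.
  • 8t: tracked with zero error.
  • 4t^2: e_ss = 8/K_a with K_a=1/85 → 680.
Total e_ss = 680.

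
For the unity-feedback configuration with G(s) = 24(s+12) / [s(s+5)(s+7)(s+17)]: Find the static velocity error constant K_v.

288/595

The open loop has one pole at the origin → type 1 system.
K_v = lim_{s→0} s·G(s) = 24·12 / (5·7·17) = 288/595.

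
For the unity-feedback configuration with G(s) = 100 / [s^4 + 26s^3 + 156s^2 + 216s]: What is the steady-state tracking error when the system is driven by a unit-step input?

Lowest-order denominator term is 216s, so the open loop has 1 pole at the origin → type 1 system.
K_p = ∞ for a type-1 system; e_ss to a step is zero.

0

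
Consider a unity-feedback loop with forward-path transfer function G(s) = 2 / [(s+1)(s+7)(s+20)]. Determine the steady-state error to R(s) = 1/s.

System type = 0 (no poles at s=0).
K_p = lim_{s→0} G(s) = 2 / (1·7·20) = 1/70.
e_ss = 1/(1 + K_p) = 1/(71/70) = 70/71.

70/71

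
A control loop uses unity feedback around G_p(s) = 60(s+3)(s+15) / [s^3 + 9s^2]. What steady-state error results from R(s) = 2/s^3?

1/150

The denominator has no term below 9s^2 — 2 poles at s=0, type 2.
K_a = lim_{s→0} s^2·G_p(s) = 60·3·15 / 9 = 300.
r(t) = t^2 gives R(s) = 2/s^3.
e_ss = 2/K_a = 2/300 = 1/150.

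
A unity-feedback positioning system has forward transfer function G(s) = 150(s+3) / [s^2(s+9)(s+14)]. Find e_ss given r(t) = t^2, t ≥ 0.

Two free integrators in G(s): this is a type 2 system.
K_a = lim_{s→0} s^2·G(s) = 150·3 / (9·14) = 25/7.
r(t) = t^2 gives R(s) = 2/s^3.
e_ss = 2/K_a = 2/(25/7) = 0.56.

0.56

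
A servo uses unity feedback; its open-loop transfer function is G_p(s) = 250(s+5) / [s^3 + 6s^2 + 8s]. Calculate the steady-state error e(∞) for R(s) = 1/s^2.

Factoring s from the denominator leaves a polynomial with constant term 8, so the system is type 1.
K_v = lim_{s→0} s·G_p(s) = 250·5 / 8 = 156.25.
e_ss = 1/K_v = 1/156.25 = 0.0064.

0.0064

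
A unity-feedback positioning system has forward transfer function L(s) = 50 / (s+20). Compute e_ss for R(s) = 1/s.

2/7

L(s) has no factors of s in the denominator, so the system is type 0.
K_p = lim_{s→0} L(s) = 50 / (20) = 2.5.
e_ss = 1/(1 + K_p) = 1/3.5 = 2/7.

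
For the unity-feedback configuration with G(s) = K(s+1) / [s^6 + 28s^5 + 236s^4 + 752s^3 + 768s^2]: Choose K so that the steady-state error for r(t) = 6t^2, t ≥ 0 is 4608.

2

Lowest-order denominator term is 768s^2, so the open loop has 2 poles at the origin → type 2 system.
K_a = lim_{s→0} s^2·G(s) = K·1 / 768 = (1/768)·K.
e_ss = 12/K_a = 4608 ⇒ K_a = 1/384 ⇒ K = (1/384)/(1/768) = 2.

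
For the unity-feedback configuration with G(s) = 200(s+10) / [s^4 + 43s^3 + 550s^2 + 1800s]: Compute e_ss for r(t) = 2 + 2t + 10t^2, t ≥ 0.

infinity

The denominator has no term below 1800s — 1 pole at s=0, type 1. Taking each input component in turn:
  • 2: tracked with zero error.
  • 2t: e_ss = 2/K_v with K_v=10/9 → 1.8.
  • 10t^2: a type-1 system cannot track it, e_ss → ∞.
The unbounded component dominates.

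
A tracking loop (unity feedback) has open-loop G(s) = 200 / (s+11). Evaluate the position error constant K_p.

The open loop has no poles at the origin → type 0 system.
K_p = lim_{s→0} G(s) = 200 / (11) = 200/11.

200/11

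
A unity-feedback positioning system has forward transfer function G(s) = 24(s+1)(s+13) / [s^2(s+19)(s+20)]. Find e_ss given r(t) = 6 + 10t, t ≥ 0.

0

G(s) has two factors of s in the denominator, so the system is type 2. Taking each input component in turn:
  • 6: tracked with zero error.
  • 10t: tracked with zero error.
Total e_ss = 0.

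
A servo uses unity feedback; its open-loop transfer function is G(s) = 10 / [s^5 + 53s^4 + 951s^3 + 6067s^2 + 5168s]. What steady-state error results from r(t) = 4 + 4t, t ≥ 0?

2067.2

Factoring s from the denominator leaves a polynomial with constant term 5168, so the system is type 1. Treating each term separately:
  • 4: tracked with zero error.
  • 4t: e_ss = 4/K_v with K_v=5/2584 → 2067.2.
Total e_ss = 2067.2.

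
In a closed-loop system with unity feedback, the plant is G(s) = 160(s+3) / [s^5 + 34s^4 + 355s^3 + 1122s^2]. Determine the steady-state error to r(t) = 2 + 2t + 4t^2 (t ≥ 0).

18.7

Lowest-order denominator term is 1122s^2, so the open loop has 2 poles at the origin → type 2 system. Taking each input component in turn:
  • 2: tracked with zero error.
  • 2t: tracked with zero error.
  • 4t^2: e_ss = 8/K_a with K_a=80/187 → 18.7.
Total e_ss = 18.7.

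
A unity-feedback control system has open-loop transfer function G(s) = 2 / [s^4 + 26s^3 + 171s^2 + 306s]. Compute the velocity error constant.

1/153

The denominator has no term below 306s — 1 pole at s=0, type 1.
K_v = lim_{s→0} s·G(s) = 2 / 306 = 1/153.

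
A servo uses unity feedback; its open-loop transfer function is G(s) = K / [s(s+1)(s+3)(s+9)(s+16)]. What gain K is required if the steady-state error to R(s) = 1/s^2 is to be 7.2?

60

The open loop has one pole at the origin → type 1 system.
K_v = lim_{s→0} s·G(s) = K / (1·3·9·16) = (1/432)·K.
e_ss = 1/K_v = 7.2 ⇒ K_v = 5/36 ⇒ K = (5/36)/(1/432) = 60.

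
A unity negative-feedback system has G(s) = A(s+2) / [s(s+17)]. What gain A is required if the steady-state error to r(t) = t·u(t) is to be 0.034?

The open loop has one pole at the origin → type 1 system.
K_v = lim_{s→0} s·G(s) = A·2 / (17) = (2/17)·A.
e_ss = 1/K_v = 0.034 ⇒ K_v = 500/17 ⇒ A = (500/17)/(2/17) = 250.

250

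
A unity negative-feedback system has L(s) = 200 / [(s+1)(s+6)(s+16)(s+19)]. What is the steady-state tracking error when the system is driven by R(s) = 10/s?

L(s) has no factors of s in the denominator, so the system is type 0.
K_p = lim_{s→0} L(s) = 200 / (1·6·16·19) = 25/228.
e_ss = 10/(1 + K_p) = 10/(253/228) = 2280/253.

2280/253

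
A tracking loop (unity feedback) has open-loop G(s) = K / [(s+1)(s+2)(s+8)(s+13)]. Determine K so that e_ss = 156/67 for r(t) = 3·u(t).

The open loop has no poles at the origin → type 0 system.
K_p = lim_{s→0} G(s) = K / (1·2·8·13) = (1/208)·K.
e_ss = 3/(1 + K_p) = 156/67 ⇒ 1 + (1/208)·K = 67/52 ⇒ K = 60.

60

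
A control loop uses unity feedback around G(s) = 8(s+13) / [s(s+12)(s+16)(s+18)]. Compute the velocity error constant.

One free integrator in G(s): this is a type 1 system.
K_v = lim_{s→0} s·G(s) = 8·13 / (12·16·18) = 13/432.

13/432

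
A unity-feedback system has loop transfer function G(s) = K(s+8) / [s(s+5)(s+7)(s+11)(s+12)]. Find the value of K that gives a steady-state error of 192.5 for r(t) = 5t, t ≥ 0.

15

G(s) has one factor of s in the denominator, so the system is type 1.
K_v = lim_{s→0} s·G(s) = K·8 / (5·7·11·12) = (2/1155)·K.
e_ss = 5/K_v = 192.5 ⇒ K_v = 2/77 ⇒ K = (2/77)/(2/1155) = 15.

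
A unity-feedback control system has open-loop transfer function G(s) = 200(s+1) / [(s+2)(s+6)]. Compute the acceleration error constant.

0

G(s) has no factors of s in the denominator, so the system is type 0.
K_a = lim_{s→0} s^2·G(s) = 0 (the extra factor of s kills the finite limit).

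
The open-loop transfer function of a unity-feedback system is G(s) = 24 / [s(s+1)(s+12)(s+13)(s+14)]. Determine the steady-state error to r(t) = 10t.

System type = 1 (one pole at s=0).
K_v = lim_{s→0} s·G(s) = 24 / (1·12·13·14) = 1/91.
e_ss = 10/K_v = 10/(1/91) = 910.

910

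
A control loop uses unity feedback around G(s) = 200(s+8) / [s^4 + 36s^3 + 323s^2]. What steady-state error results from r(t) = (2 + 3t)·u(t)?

0

Lowest-order denominator term is 323s^2, so the open loop has 2 poles at the origin → type 2 system. Taking each input component in turn:
  • 2: tracked with zero error.
  • 3t: tracked with zero error.
Total e_ss = 0.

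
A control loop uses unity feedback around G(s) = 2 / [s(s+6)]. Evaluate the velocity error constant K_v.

One free integrator in G(s): this is a type 1 system.
K_v = lim_{s→0} s·G(s) = 2 / (6) = 1/3.

1/3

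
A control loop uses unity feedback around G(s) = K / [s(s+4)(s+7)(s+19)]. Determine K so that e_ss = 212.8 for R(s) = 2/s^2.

5

The open loop has one pole at the origin → type 1 system.
K_v = lim_{s→0} s·G(s) = K / (4·7·19) = (1/532)·K.
e_ss = 2/K_v = 212.8 ⇒ K_v = 5/532 ⇒ K = (5/532)/(1/532) = 5.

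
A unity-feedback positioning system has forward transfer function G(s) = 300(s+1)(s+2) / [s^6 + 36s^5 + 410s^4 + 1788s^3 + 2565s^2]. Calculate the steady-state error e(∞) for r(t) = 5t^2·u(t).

Lowest-order denominator term is 2565s^2, so the open loop has 2 poles at the origin → type 2 system.
K_a = lim_{s→0} s^2·G(s) = 300·1·2 / 2565 = 40/171.
r(t) = 5t^2 gives R(s) = 10/s^3.
e_ss = 10/K_a = 10/(40/171) = 42.75.

42.75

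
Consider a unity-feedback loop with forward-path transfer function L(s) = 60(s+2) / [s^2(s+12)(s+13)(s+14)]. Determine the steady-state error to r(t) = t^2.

36.4

Two free integrators in L(s): this is a type 2 system.
K_a = lim_{s→0} s^2·L(s) = 60·2 / (12·13·14) = 5/91.
r(t) = t^2 gives R(s) = 2/s^3.
e_ss = 2/K_a = 2/(5/91) = 36.4.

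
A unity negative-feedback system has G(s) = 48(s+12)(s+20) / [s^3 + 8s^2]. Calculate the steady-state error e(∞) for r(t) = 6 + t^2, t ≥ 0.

1/720

Lowest-order denominator term is 8s^2, so the open loop has 2 poles at the origin → type 2 system. Taking each input component in turn:
  • 6: tracked with zero error.
  • t^2: e_ss = 2/K_a with K_a=1440 → 1/720.
Total e_ss = 1/720.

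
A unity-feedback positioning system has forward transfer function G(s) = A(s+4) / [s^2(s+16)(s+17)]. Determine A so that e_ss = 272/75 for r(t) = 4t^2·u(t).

150

G(s) has two factors of s in the denominator, so the system is type 2.
K_a = lim_{s→0} s^2·G(s) = A·4 / (16·17) = (1/68)·A.
e_ss = 8/K_a = 272/75 ⇒ K_a = 75/34 ⇒ A = (75/34)/(1/68) = 150.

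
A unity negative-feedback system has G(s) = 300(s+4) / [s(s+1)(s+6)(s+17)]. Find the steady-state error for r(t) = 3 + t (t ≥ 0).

0.085

System type = 1 (one pole at s=0). Taking each input component in turn:
  • 3: tracked with zero error.
  • t: e_ss = 1/K_v with K_v=200/17 → 0.085.
Total e_ss = 0.085.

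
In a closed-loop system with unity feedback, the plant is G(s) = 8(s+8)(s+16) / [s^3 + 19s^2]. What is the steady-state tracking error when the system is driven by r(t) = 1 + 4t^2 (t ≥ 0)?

19/128

The denominator has no term below 19s^2 — 2 poles at s=0, type 2. Taking each input component in turn:
  • 1: tracked with zero error.
  • 4t^2: e_ss = 8/K_a with K_a=1024/19 → 19/128.
Total e_ss = 19/128.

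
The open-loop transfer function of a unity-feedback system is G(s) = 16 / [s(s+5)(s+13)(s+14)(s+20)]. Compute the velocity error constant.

2/2275

System type = 1 (one pole at s=0).
K_v = lim_{s→0} s·G(s) = 16 / (5·13·14·20) = 2/2275.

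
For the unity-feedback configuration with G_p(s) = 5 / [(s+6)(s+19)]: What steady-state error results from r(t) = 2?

228/119

G_p(s) has no factors of s in the denominator, so the system is type 0.
K_p = lim_{s→0} G_p(s) = 5 / (6·19) = 5/114.
e_ss = 2/(1 + K_p) = 2/(119/114) = 228/119.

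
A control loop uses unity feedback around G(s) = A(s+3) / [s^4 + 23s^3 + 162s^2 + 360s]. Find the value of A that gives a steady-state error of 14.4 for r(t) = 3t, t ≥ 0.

Factoring s from the denominator leaves a polynomial with constant term 360, so the system is type 1.
K_v = lim_{s→0} s·G(s) = A·3 / 360 = (1/120)·A.
e_ss = 3/K_v = 14.4 ⇒ K_v = 5/24 ⇒ A = (5/24)/(1/120) = 25.

25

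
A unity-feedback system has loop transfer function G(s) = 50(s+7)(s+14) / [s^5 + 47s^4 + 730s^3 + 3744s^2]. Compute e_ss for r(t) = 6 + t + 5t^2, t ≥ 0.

1872/245

Lowest-order denominator term is 3744s^2, so the open loop has 2 poles at the origin → type 2 system. Treating each term separately:
  • 6: tracked with zero error.
  • t: tracked with zero error.
  • 5t^2: e_ss = 10/K_a with K_a=1225/936 → 1872/245.
Total e_ss = 1872/245.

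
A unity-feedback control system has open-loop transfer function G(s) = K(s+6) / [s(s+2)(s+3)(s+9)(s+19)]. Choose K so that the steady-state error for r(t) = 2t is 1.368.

G(s) has one factor of s in the denominator, so the system is type 1.
K_v = lim_{s→0} s·G(s) = K·6 / (2·3·9·19) = (1/171)·K.
e_ss = 2/K_v = 1.368 ⇒ K_v = 250/171 ⇒ K = (250/171)/(1/171) = 250.

250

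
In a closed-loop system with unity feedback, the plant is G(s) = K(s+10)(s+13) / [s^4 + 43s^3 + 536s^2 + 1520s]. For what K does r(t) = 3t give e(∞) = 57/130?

Lowest-order denominator term is 1520s, so the open loop has 1 pole at the origin → type 1 system.
K_v = lim_{s→0} s·G(s) = K·10·13 / 1520 = (13/152)·K.
e_ss = 3/K_v = 57/130 ⇒ K_v = 130/19 ⇒ K = (130/19)/(13/152) = 80.

80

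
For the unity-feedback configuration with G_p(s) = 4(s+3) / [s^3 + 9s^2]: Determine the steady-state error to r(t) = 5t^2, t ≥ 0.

7.5

Factoring s^2 from the denominator leaves a polynomial with constant term 9, so the system is type 2.
K_a = lim_{s→0} s^2·G_p(s) = 4·3 / 9 = 4/3.
r(t) = 5t^2 gives R(s) = 10/s^3.
e_ss = 10/K_a = 10/(4/3) = 7.5.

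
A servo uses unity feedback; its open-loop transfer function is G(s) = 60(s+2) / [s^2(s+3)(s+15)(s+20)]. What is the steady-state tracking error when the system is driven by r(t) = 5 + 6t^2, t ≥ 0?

90

System type = 2 (two poles at s=0). Taking each input component in turn:
  • 5: tracked with zero error.
  • 6t^2: e_ss = 12/K_a with K_a=2/15 → 90.
Total e_ss = 90.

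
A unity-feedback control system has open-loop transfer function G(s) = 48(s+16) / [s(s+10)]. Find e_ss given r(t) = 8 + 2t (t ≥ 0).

5/192

One free integrator in G(s): this is a type 1 system. Taking each input component in turn:
  • 8: tracked with zero error.
  • 2t: e_ss = 2/K_v with K_v=76.8 → 5/192.
Total e_ss = 5/192.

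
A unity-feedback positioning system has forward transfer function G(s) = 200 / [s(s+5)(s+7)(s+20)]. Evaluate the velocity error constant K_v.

The open loop has one pole at the origin → type 1 system.
K_v = lim_{s→0} s·G(s) = 200 / (5·7·20) = 2/7.

2/7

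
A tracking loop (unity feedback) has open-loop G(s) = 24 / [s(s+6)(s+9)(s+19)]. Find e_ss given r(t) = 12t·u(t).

513

The open loop has one pole at the origin → type 1 system.
K_v = lim_{s→0} s·G(s) = 24 / (6·9·19) = 4/171.
e_ss = 12/K_v = 12/(4/171) = 513.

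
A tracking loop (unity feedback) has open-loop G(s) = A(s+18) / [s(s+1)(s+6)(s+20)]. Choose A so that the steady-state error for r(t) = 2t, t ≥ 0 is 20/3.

G(s) has one factor of s in the denominator, so the system is type 1.
K_v = lim_{s→0} s·G(s) = A·18 / (1·6·20) = 0.15·A.
e_ss = 2/K_v = 20/3 ⇒ K_v = 0.3 ⇒ A = 0.3/0.15 = 2.

2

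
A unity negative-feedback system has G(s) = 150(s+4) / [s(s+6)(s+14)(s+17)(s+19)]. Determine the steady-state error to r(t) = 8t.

System type = 1 (one pole at s=0).
K_v = lim_{s→0} s·G(s) = 150·4 / (6·14·17·19) = 50/2261.
e_ss = 8/K_v = 8/(50/2261) = 361.76.

361.76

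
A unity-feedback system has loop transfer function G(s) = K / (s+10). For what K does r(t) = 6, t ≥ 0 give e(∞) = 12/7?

25

The open loop has no poles at the origin → type 0 system.
K_p = lim_{s→0} G(s) = K / (10) = 0.1·K.
e_ss = 6/(1 + K_p) = 12/7 ⇒ 1 + 0.1·K = 3.5 ⇒ K = 25.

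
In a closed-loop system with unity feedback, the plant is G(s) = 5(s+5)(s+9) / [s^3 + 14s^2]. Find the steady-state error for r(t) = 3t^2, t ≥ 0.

Lowest-order denominator term is 14s^2, so the open loop has 2 poles at the origin → type 2 system.
K_a = lim_{s→0} s^2·G(s) = 5·5·9 / 14 = 225/14.
r(t) = 3t^2 gives R(s) = 6/s^3.
e_ss = 6/K_a = 6/(225/14) = 28/75.

28/75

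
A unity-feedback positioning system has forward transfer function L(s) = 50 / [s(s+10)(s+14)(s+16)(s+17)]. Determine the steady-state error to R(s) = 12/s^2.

L(s) has one factor of s in the denominator, so the system is type 1.
K_v = lim_{s→0} s·L(s) = 50 / (10·14·16·17) = 5/3808.
e_ss = 12/K_v = 12/(5/3808) = 9139.2.

9139.2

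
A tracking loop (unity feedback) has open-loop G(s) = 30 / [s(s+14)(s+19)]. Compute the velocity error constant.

System type = 1 (one pole at s=0).
K_v = lim_{s→0} s·G(s) = 30 / (14·19) = 15/133.

15/133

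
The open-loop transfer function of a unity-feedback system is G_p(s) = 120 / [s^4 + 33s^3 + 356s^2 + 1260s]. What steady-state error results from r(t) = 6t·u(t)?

The denominator has no term below 1260s — 1 pole at s=0, type 1.
K_v = lim_{s→0} s·G_p(s) = 120 / 1260 = 2/21.
e_ss = 6/K_v = 6/(2/21) = 63.

63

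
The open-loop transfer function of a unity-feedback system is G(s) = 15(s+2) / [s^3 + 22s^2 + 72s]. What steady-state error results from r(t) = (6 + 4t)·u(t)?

9.6

Lowest-order denominator term is 72s, so the open loop has 1 pole at the origin → type 1 system. Treating each term separately:
  • 6: tracked with zero error.
  • 4t: e_ss = 4/K_v with K_v=5/12 → 9.6.
Total e_ss = 9.6.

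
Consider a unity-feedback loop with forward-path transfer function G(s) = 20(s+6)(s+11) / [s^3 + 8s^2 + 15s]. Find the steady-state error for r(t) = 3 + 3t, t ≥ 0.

3/88

The denominator has no term below 15s — 1 pole at s=0, type 1. Treating each term separately:
  • 3: tracked with zero error.
  • 3t: e_ss = 3/K_v with K_v=88 → 3/88.
Total e_ss = 3/88.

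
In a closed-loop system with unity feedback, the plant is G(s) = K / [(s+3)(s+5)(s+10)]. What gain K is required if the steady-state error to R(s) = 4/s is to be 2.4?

System type = 0 (no poles at s=0).
K_p = lim_{s→0} G(s) = K / (3·5·10) = (1/150)·K.
e_ss = 4/(1 + K_p) = 2.4 ⇒ 1 + (1/150)·K = 5/3 ⇒ K = 100.

100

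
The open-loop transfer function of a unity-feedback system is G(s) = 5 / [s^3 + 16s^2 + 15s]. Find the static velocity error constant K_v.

1/3

The denominator has no term below 15s — 1 pole at s=0, type 1.
K_v = lim_{s→0} s·G(s) = 5 / 15 = 1/3.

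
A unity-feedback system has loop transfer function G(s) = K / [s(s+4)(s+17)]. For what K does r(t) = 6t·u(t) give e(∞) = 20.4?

One free integrator in G(s): this is a type 1 system.
K_v = lim_{s→0} s·G(s) = K / (4·17) = (1/68)·K.
e_ss = 6/K_v = 20.4 ⇒ K_v = 5/17 ⇒ K = (5/17)/(1/68) = 20.

20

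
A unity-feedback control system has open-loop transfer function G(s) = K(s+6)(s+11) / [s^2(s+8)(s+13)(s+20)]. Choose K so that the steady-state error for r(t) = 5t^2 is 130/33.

Two free integrators in G(s): this is a type 2 system.
K_a = lim_{s→0} s^2·G(s) = K·6·11 / (8·13·20) = (33/1040)·K.
e_ss = 10/K_a = 130/33 ⇒ K_a = 33/13 ⇒ K = (33/13)/(33/1040) = 80.

80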